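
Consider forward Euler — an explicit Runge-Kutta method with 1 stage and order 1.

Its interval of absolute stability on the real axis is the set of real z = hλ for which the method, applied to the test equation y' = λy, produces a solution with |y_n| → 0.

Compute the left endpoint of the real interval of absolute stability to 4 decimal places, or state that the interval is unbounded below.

z* = -2.0000.

On y'=λy, z=hλ:
  order 1, 1-stage ⇒ R(z)=1+z
  (e.g. R(-0.53)=0.47000, |R|=0.47000)

Boundary: |R(x)|=1, x<0.
x=-0.53: |R|=0.4700
|R(-1.85)|=0.8500 |R(-1.43)|=0.4300 |R(-0.58)|=0.4200
Bisect:
  x_lo=-2.4795 |R|=1.4795  x_hi=-0.0571 |R|=0.9429
  mid=-1.26828 |R|=0.26828 →hi
  mid=-1.87390 |R|=0.87390 →hi
  mid=-2.17670 |R|=1.17670 →lo
  mid=-2.02530 |R|=1.02530 →lo
  mid=-1.94960 |R|=0.94960 →hi
  mid=-1.98745 |R|=0.98745 →hi
  mid=-2.00637 |R|=1.00637 →lo
  mid=-1.99691 |R|=0.99691 →hi
  ...
  [-2.00002,-1.99987] ⇒ x*=-2.0000
Stable set (-2.0000, 0).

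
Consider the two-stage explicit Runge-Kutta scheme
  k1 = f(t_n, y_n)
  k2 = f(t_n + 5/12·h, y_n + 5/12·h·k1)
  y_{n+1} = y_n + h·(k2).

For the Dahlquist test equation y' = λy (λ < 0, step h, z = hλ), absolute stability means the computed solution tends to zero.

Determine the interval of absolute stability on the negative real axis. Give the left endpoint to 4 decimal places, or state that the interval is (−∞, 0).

z∈(-2.4000,0).

Test eqn y'=λy, z=hλ:
  k1=λy_n ⇒ h·k1=z·y_n;  k2=λ(1+5/12z)y_n ⇒ h·k2=z(1+5/12z)y_n
  y_{n+1}/y_n = 1 + z(1+5/12z) = 1 + z + 5/12z²
  R(z) = 1 + z + 5/12z².

Need |R(x)|<1, x<0.
x=-1.38: |R|=0.4135
R=1: x+5/12x²=0 ⇒ x=−12/5=-2.4000; min R=1−1/(4·5/12)=0.4000>−1
Confirm numerically:
  x=-2.096: |R|=0.73451 <1
  x=-1.674: |R|=0.49362 <1
  x=-1.231: |R|=0.40040 <1
  x=-1.042: |R|=0.41040 <1
  x=-2.710: |R|=1.35004 >1
  x=-2.492: |R|=1.09553 >1
Interval (-2.4000, 0).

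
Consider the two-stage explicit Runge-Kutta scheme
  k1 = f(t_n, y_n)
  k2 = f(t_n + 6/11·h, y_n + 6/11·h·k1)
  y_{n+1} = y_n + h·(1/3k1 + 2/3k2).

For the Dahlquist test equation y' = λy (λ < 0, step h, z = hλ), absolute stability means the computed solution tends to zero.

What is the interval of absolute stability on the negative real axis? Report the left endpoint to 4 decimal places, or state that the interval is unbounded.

z∈(-2.7500,0).

Test eqn y'=λy, z=hλ:
  k1=λy_n ⇒ h·k1=z·y_n;  k2=λ(1+6/11z)y_n ⇒ h·k2=z(1+6/11z)y_n
  y_{n+1}/y_n = 1 + 1/3z + 2/3z(1+6/11z) = 1 + z + 4/11z²
  so R(z) = 1 + z + 4/11z².

Solve |R(x)|<1 on ℝ⁻.
x=-1.13: |R|=0.3343
R=1: x+4/11x²=0 ⇒ x=−11/4=-2.7500; min R=1−1/(4·4/11)=0.3125>−1
Confirm numerically:
  x=-2.578: |R|=0.83876 <1
  x=-2.231: |R|=0.57895 <1
  x=-2.072: |R|=0.48916 <1
  x=-1.189: |R|=0.32508 <1
  x=-3.191: |R|=1.51172 >1
  x=-3.038: |R|=1.31816 >1
Stable set (-2.7500, 0).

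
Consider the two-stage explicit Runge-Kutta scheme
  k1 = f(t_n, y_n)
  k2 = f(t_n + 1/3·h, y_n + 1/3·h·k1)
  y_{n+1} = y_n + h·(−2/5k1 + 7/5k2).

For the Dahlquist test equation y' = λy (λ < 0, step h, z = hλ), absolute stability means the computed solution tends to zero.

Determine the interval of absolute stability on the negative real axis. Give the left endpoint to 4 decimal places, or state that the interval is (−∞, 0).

Set f=λy, z=hλ:
  k1=λy_n ⇒ h·k1=z·y_n;  k2=λ(1+1/3z)y_n ⇒ h·k2=z(1+1/3z)y_n
  y_{n+1}/y_n = 1 − 2/5z + 7/5z(1+1/3z) = 1 + z + 7/15z²
  ⇒ R(z) = 1 + z + 7/15z².

Boundary: |R(x)|=1, x<0.
x=-0.89: |R|=0.4796
R=1: x+7/15x²=0 ⇒ x=−15/7=-2.1429; min R=1−1/(4·7/15)=0.4643>−1
Confirm numerically:
  x=-2.101: |R|=0.95896 <1
  x=-1.547: |R|=0.56983 <1
  x=-1.333: |R|=0.49621 <1
  x=-0.871: |R|=0.48303 <1
  x=-2.609: |R|=1.56754 >1
  x=-2.514: |R|=1.43542 >1
  x=-2.356: |R|=1.23434 >1
So |R|<1 on (-2.1429, 0).

(-2.1429, 0).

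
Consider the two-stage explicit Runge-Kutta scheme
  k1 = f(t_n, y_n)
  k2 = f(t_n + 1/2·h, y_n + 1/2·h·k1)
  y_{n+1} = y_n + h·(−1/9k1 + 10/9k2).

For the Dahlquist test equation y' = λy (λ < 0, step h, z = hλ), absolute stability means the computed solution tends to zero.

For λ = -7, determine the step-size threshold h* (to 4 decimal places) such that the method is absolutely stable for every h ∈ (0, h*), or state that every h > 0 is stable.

Set f=λy, z=hλ:
  k1=λy_n ⇒ h·k1=z·y_n;  k2=λ(1+1/2z)y_n ⇒ h·k2=z(1+1/2z)y_n
  y_{n+1}/y_n = 1 − 1/9z + 10/9z(1+1/2z) = 1 + z + 5/9z²
  so R(z) = 1 + z + 5/9z².

Solve |R(x)|<1 on ℝ⁻.
x=-0.77: |R|=0.5594
R=1: x+5/9x²=0 ⇒ x=−9/5=-1.8000; min R=1−1/(4·5/9)=0.5500>−1
Confirm numerically:
  x=-1.594: |R|=0.81758 <1
  x=-1.404: |R|=0.69112 <1
  x=-1.187: |R|=0.59576 <1
  x=-1.056: |R|=0.56352 <1
  x=-2.309: |R|=1.65293 >1
  x=-2.260: |R|=1.57756 >1
  x=-1.960: |R|=1.17422 >1
Stable set (-1.8000, 0).

(-1.8000,0); λ=-7 ⇒ h* = (9/5)/7 = 0.2571.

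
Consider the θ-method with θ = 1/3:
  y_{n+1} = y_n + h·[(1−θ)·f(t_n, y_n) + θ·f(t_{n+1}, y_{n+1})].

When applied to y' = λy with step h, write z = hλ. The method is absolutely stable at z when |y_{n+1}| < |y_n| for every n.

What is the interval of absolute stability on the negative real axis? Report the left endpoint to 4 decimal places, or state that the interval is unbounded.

(-6.0000, 0).

Test eqn y'=λy, z=hλ:
  y_{n+1} = y_n + z·[2/3·y_n + 1/3·y_{n+1}] ⇒ (1 − 1/3z)y_{n+1} = (1 + 2/3z)y_n
  Hence R(z) = (1 + 2/3z)/(1 − 1/3z).

Need |R(x)|<1, x<0.
x=-0.71: |R|=0.4259
R=−1: 1+2/3x = −1+1/3x ⇒ -1/3x=2 ⇒ x=2/(-1/3)=-6.0000
Confirm numerically:
  x=-3.743: |R|=0.66528 <1
  x=-3.603: |R|=0.63698 <1
  x=-3.250: |R|=0.56000 <1
  x=-6.375: |R|=1.04000 >1
  x=-6.242: |R|=1.02618 >1
So |R|<1 on (-6.0000, 0).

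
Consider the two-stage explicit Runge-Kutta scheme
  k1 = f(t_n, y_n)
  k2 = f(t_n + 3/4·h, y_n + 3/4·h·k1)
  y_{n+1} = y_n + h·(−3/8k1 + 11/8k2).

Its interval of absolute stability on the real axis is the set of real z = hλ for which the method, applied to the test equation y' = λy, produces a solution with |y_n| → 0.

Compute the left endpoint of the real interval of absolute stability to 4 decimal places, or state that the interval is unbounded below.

z* = -0.9697.

Test eqn y'=λy, z=hλ:
  k1=λy_n ⇒ h·k1=z·y_n;  k2=λ(1+3/4z)y_n ⇒ h·k2=z(1+3/4z)y_n
  y_{n+1}/y_n = 1 − 3/8z + 11/8z(1+3/4z) = 1 + z + 33/32z²
  ⇒ R(z) = 1 + z + 33/32z².

Need |R(x)|<1, x<0.
x=-1.35: |R|=1.5295
R=1: x+33/32x²=0 ⇒ x=−32/33=-0.9697; min R=1−1/(4·33/32)=0.7576>−1
Confirm numerically:
  x=-0.889: |R|=0.92602 <1
  x=-0.701: |R|=0.80576 <1
  x=-0.443: |R|=0.75938 <1
  x=-0.392: |R|=0.76647 <1
  x=-1.357: |R|=1.54199 >1
  x=-1.151: |R|=1.21520 >1
So |R|<1 on (-0.9697, 0).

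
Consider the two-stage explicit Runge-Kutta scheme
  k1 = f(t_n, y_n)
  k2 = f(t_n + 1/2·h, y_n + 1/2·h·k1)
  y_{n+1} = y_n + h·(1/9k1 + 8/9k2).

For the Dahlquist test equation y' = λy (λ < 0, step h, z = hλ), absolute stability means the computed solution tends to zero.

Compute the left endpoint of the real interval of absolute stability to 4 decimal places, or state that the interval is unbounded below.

Test eqn y'=λy, z=hλ:
  k1=λy_n ⇒ h·k1=z·y_n;  k2=λ(1+1/2z)y_n ⇒ h·k2=z(1+1/2z)y_n
  y_{n+1}/y_n = 1 + 1/9z + 8/9z(1+1/2z) = 1 + z + 4/9z²
  Hence R(z) = 1 + z + 4/9z².

Find x<0 with |R(x)|<1.
x=-1.11: |R|=0.4376
R=1: x+4/9x²=0 ⇒ x=−9/4=-2.2500; min R=1−1/(4·4/9)=0.4375>−1
Confirm numerically:
  x=-1.607: |R|=0.54076 <1
  x=-1.332: |R|=0.45654 <1
  x=-1.036: |R|=0.44102 <1
  x=-2.632: |R|=1.44686 >1
  x=-2.437: |R|=1.20254 >1
Interval (-2.2500, 0).

z* = -2.2500.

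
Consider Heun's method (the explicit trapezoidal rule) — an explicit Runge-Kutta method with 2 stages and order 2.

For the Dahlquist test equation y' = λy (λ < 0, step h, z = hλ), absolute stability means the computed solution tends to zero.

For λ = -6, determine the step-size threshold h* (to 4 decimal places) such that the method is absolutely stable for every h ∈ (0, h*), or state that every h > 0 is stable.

(-2.0000,0); λ=-6 ⇒ h* = 0.3333.

On y'=λy, z=hλ:
  order 2, 2-stage ⇒ R(z)=1+z+z^2/2
  (e.g. R(-1.31)=0.54805, |R|=0.54805)

Boundary: |R(x)|=1, x<0.
x=-1.31: |R|=0.5481
|R(-2.35)|=1.4113 |R(-2.15)|=1.1612 |R(-1.14)|=0.5098
Bisect:
  x_lo=-2.7689 |R|=2.0645  x_hi=-0.1484 |R|=0.8626
  mid=-1.45863 |R|=0.60517 →hi
  mid=-2.11375 |R|=1.12022 →lo
  mid=-1.78619 |R|=0.80905 →hi
  mid=-1.94997 |R|=0.95122 →hi
  mid=-2.03186 |R|=1.03237 →lo
  mid=-1.99091 |R|=0.99096 →hi
  mid=-2.01139 |R|=1.01145 →lo
  mid=-2.00115 |R|=1.00115 →lo
  mid=-1.99603 |R|=0.99604 →hi
  mid=-1.99859 |R|=0.99859 →hi
  ...
  [-2.00003,-1.99987] ⇒ x*=-2.0000
Interval (-2.0000, 0).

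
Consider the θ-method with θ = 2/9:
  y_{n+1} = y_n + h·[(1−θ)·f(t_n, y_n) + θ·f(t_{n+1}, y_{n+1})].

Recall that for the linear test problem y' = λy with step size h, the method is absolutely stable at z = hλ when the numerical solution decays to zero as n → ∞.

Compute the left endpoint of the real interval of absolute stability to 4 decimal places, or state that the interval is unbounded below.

On y'=λy, z=hλ:
  y_{n+1} = y_n + z·[7/9·y_n + 2/9·y_{n+1}] ⇒ (1 − 2/9z)y_{n+1} = (1 + 7/9z)y_n
  R(z) = (1 + 7/9z)/(1 − 2/9z).

Boundary: |R(x)|=1, x<0.
x=-0.66: |R|=0.4244
R=−1: 1+7/9x = −1+2/9x ⇒ -5/9x=2 ⇒ x=2/(-5/9)=-3.6000
Confirm numerically:
  x=-3.426: |R|=0.94512 <1
  x=-2.463: |R|=0.59177 <1
  x=-1.907: |R|=0.33939 <1
  x=-4.078: |R|=1.13931 >1
  x=-4.029: |R|=1.12575 >1
  x=-3.882: |R|=1.08411 >1
So |R|<1 on (-3.6000, 0).

left endpoint -3.6000.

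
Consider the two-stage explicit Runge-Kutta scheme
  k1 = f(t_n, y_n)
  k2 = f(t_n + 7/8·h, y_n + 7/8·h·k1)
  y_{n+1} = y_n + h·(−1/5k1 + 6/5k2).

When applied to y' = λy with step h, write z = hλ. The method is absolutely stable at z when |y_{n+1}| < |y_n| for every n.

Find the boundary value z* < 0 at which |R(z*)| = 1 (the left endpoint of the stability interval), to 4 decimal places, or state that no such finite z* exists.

Test eqn y'=λy, z=hλ:
  k1=λy_n ⇒ h·k1=z·y_n;  k2=λ(1+7/8z)y_n ⇒ h·k2=z(1+7/8z)y_n
  y_{n+1}/y_n = 1 − 1/5z + 6/5z(1+7/8z) = 1 + z + 21/20z²
  so R(z) = 1 + z + 21/20z².

Need |R(x)|<1, x<0.
x=-1.17: |R|=1.2673
R=1: x+21/20x²=0 ⇒ x=−20/21=-0.9524; min R=1−1/(4·21/20)=0.7619>−1
Confirm numerically:
  x=-0.641: |R|=0.79043 <1
  x=-0.554: |R|=0.76826 <1
  x=-0.527: |R|=0.76462 <1
  x=-0.416: |R|=0.76571 <1
  x=-1.164: |R|=1.25864 >1
  x=-1.097: |R|=1.16658 >1
Stable set (-0.9524, 0).

left endpoint -0.9524.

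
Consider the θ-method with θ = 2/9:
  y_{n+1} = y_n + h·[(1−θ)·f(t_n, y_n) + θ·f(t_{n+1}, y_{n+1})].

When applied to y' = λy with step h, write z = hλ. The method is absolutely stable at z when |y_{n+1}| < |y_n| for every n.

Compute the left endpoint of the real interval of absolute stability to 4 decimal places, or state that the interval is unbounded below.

z* = -3.6000.

On y'=λy, z=hλ:
  y_{n+1} = y_n + z·[7/9·y_n + 2/9·y_{n+1}] ⇒ (1 − 2/9z)y_{n+1} = (1 + 7/9z)y_n
  R(z) = (1 + 7/9z)/(1 − 2/9z).

Solve |R(x)|<1 on ℝ⁻.
x=-1.15: |R|=0.0841
R=−1: 1+7/9x = −1+2/9x ⇒ -5/9x=2 ⇒ x=2/(-5/9)=-3.6000
Confirm numerically:
  x=-2.956: |R|=0.78407 <1
  x=-2.948: |R|=0.78115 <1
  x=-1.810: |R|=0.29081 <1
  x=-3.972: |R|=1.10977 >1
  x=-3.947: |R|=1.10270 >1
  x=-3.887: |R|=1.08555 >1
Interval (-3.6000, 0).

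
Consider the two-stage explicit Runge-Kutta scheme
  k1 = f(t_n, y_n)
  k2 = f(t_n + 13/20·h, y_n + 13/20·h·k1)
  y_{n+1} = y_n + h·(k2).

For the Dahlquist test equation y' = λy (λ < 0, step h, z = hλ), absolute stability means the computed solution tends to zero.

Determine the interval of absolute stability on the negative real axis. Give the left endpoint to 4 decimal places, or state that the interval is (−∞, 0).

With y'=λy (z=hλ):
  k1=λy_n ⇒ h·k1=z·y_n;  k2=λ(1+13/20z)y_n ⇒ h·k2=z(1+13/20z)y_n
  y_{n+1}/y_n = 1 + z(1+13/20z) = 1 + z + 13/20z²
  Hence R(z) = 1 + z + 13/20z².

Solve |R(x)|<1 on ℝ⁻.
x=-0.49: |R|=0.6661
R=1: x+13/20x²=0 ⇒ x=−20/13=-1.5385; min R=1−1/(4·13/20)=0.6154>−1
Confirm numerically:
  x=-1.459: |R|=0.92464 <1
  x=-1.428: |R|=0.89747 <1
  x=-1.004: |R|=0.65121 <1
  x=-0.907: |R|=0.62772 <1
  x=-2.095: |R|=1.75787 >1
  x=-1.951: |R|=1.52316 >1
Interval (-1.5385, 0).

z∈(-1.5385,0).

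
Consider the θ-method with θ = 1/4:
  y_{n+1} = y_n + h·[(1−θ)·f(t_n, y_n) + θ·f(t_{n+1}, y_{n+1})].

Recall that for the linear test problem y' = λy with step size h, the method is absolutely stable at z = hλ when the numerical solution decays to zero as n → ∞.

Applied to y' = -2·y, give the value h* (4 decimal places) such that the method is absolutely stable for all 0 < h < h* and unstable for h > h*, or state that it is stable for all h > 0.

(-4.0000,0); λ=-2 ⇒ h* = (4)/2 = 2.0000.

On y'=λy, z=hλ:
  y_{n+1} = y_n + z·[3/4·y_n + 1/4·y_{n+1}] ⇒ (1 − 1/4z)y_{n+1} = (1 + 3/4z)y_n
  Hence R(z) = (1 + 3/4z)/(1 − 1/4z).

Boundary: |R(x)|=1, x<0.
x=-1.41: |R|=0.0425
R=−1: 1+3/4x = −1+1/4x ⇒ -1/2x=2 ⇒ x=2/(-1/2)=-4.0000
Confirm numerically:
  x=-3.611: |R|=0.89778 <1
  x=-3.311: |R|=0.81152 <1
  x=-2.450: |R|=0.51938 <1
  x=-4.588: |R|=1.13694 >1
  x=-4.177: |R|=1.04329 >1
  x=-4.114: |R|=1.02810 >1
Interval (-4.0000, 0).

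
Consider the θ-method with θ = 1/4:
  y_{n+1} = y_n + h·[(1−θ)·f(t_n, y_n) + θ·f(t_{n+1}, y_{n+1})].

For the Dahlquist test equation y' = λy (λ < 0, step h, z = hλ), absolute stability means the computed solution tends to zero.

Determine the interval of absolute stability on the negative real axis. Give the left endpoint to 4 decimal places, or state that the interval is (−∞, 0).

Set f=λy, z=hλ:
  y_{n+1} = y_n + z·[3/4·y_n + 1/4·y_{n+1}] ⇒ (1 − 1/4z)y_{n+1} = (1 + 3/4z)y_n
  R(z) = (1 + 3/4z)/(1 − 1/4z).

Need |R(x)|<1, x<0.
x=-0.54: |R|=0.5242
R=−1: 1+3/4x = −1+1/4x ⇒ -1/2x=2 ⇒ x=2/(-1/2)=-4.0000
Confirm numerically:
  x=-3.425: |R|=0.84512 <1
  x=-2.253: |R|=0.44123 <1
  x=-2.244: |R|=0.43754 <1
  x=-4.234: |R|=1.05684 >1
  x=-4.034: |R|=1.00846 >1
Interval (-4.0000, 0).

z∈(-4.0000,0).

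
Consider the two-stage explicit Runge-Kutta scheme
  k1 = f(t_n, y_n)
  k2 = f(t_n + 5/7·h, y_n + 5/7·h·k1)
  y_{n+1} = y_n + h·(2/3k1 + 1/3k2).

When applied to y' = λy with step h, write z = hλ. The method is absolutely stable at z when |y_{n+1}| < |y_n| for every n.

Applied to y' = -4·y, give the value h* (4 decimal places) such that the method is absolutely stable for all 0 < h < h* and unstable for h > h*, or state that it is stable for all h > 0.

Set f=λy, z=hλ:
  k1=λy_n ⇒ h·k1=z·y_n;  k2=λ(1+5/7z)y_n ⇒ h·k2=z(1+5/7z)y_n
  y_{n+1}/y_n = 1 + 2/3z + 1/3z(1+5/7z) = 1 + z + 5/21z²
  Hence R(z) = 1 + z + 5/21z².

Solve |R(x)|<1 on ℝ⁻.
x=-1.59: |R|=0.0119
R=1: x+5/21x²=0 ⇒ x=−21/5=-4.2000; min R=1−1/(4·5/21)=-0.0500>−1
Confirm numerically:
  x=-3.914: |R|=0.73348 <1
  x=-3.800: |R|=0.63810 <1
  x=-2.881: |R|=0.09523 <1
  x=-1.988: |R|=0.04701 <1
  x=-4.779: |R|=1.65882 >1
  x=-4.267: |R|=1.06807 >1
Stable set (-4.2000, 0).

(-4.2000,0); λ=-4 ⇒ h* = (21/5)/4 = 1.0500.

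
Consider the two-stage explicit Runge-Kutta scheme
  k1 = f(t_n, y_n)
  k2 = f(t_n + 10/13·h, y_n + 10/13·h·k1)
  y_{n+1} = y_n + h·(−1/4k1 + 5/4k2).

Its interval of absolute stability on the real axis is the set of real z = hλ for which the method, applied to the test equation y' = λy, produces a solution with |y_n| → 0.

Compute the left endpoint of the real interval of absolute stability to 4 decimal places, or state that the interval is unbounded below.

z* = -1.0400.

Test eqn y'=λy, z=hλ:
  k1=λy_n ⇒ h·k1=z·y_n;  k2=λ(1+10/13z)y_n ⇒ h·k2=z(1+10/13z)y_n
  y_{n+1}/y_n = 1 − 1/4z + 5/4z(1+10/13z) = 1 + z + 25/26z²
  so R(z) = 1 + z + 25/26z².

Solve |R(x)|<1 on ℝ⁻.
x=-1.56: |R|=1.7800
R=1: x+25/26x²=0 ⇒ x=−26/25=-1.0400; min R=1−1/(4·25/26)=0.7400>−1
Confirm numerically:
  x=-0.918: |R|=0.89231 <1
  x=-0.758: |R|=0.79447 <1
  x=-0.698: |R|=0.77047 <1
  x=-0.639: |R|=0.75362 <1
  x=-1.593: |R|=1.84705 >1
  x=-1.293: |R|=1.31455 >1
Stable set (-1.0400, 0).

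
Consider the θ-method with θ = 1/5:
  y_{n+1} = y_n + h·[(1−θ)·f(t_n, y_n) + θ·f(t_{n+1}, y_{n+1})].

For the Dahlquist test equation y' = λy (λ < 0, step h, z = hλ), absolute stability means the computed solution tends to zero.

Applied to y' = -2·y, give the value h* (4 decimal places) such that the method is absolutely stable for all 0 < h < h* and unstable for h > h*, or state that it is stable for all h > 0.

(-3.3333,0); λ=-2 ⇒ h* = (10/3)/2 = 1.6667.

With y'=λy (z=hλ):
  y_{n+1} = y_n + z·[4/5·y_n + 1/5·y_{n+1}] ⇒ (1 − 1/5z)y_{n+1} = (1 + 4/5z)y_n
  Hence R(z) = (1 + 4/5z)/(1 − 1/5z).

Solve |R(x)|<1 on ℝ⁻.
x=-0.86: |R|=0.2662
R=−1: 1+4/5x = −1+1/5x ⇒ -3/5x=2 ⇒ x=2/(-3/5)=-3.3333
Confirm numerically:
  x=-3.088: |R|=0.90900 <1
  x=-1.650: |R|=0.24060 <1
  x=-1.514: |R|=0.16211 <1
  x=-1.405: |R|=0.09680 <1
  x=-3.644: |R|=1.10782 >1
  x=-3.621: |R|=1.10010 >1
Stable set (-3.3333, 0).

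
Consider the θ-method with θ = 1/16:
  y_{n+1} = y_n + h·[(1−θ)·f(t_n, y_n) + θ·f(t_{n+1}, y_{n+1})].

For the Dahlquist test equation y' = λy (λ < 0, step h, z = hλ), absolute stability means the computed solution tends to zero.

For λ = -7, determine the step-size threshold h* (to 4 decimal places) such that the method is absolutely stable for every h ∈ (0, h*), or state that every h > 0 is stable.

On y'=λy, z=hλ:
  y_{n+1} = y_n + z·[15/16·y_n + 1/16·y_{n+1}] ⇒ (1 − 1/16z)y_{n+1} = (1 + 15/16z)y_n
  so R(z) = (1 + 15/16z)/(1 − 1/16z).

Boundary: |R(x)|=1, x<0.
x=-1.02: |R|=0.0411
R=−1: 1+15/16x = −1+1/16x ⇒ -7/8x=2 ⇒ x=2/(-7/8)=-2.2857
Confirm numerically:
  x=-1.829: |R|=0.64137 <1
  x=-1.398: |R|=0.28567 <1
  x=-1.349: |R|=0.24411 <1
  x=-1.026: |R|=0.03583 <1
  x=-2.645: |R|=1.26978 >1
  x=-2.543: |R|=1.19425 >1
  x=-2.377: |R|=1.06954 >1
Stable set (-2.2857, 0).

(-2.2857,0); λ=-7 ⇒ h* = (16/7)/7 = 0.3265.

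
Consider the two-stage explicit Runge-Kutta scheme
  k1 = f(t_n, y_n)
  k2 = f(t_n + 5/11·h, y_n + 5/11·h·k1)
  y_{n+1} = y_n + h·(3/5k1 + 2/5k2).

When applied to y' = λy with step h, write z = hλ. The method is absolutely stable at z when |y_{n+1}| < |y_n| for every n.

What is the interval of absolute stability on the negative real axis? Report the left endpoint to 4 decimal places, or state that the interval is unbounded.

z∈(-5.5000,0).

Test eqn y'=λy, z=hλ:
  k1=λy_n ⇒ h·k1=z·y_n;  k2=λ(1+5/11z)y_n ⇒ h·k2=z(1+5/11z)y_n
  y_{n+1}/y_n = 1 + 3/5z + 2/5z(1+5/11z) = 1 + z + 2/11z²
  so R(z) = 1 + z + 2/11z².

Need |R(x)|<1, x<0.
x=-0.88: |R|=0.2608
R=1: x+2/11x²=0 ⇒ x=−11/2=-5.5000; min R=1−1/(4·2/11)=-0.3750>−1
Confirm numerically:
  x=-4.644: |R|=0.27722 <1
  x=-4.601: |R|=0.24795 <1
  x=-3.840: |R|=0.15898 <1
  x=-6.046: |R|=1.60020 >1
  x=-5.901: |R|=1.43024 >1
  x=-5.856: |R|=1.37904 >1
Stable set (-5.5000, 0).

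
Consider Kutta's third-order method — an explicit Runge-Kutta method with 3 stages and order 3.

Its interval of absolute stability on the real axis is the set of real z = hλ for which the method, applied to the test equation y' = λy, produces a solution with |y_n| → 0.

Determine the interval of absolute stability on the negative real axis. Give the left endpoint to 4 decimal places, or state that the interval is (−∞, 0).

(-2.5127, 0).

On y'=λy, z=hλ:
  order 3, 3-stage ⇒ R(z)=1+z+z^2/2+z^3/6
  (e.g. R(-1.41)=0.11685, |R|=0.11685)

Boundary: |R(x)|=1, x<0.
x=-1.41: |R|=0.1168
|R(-2.89)|=1.7369 |R(-1.78)|=0.1358 |R(-1.7)|=0.0738
Bisect:
  x_lo=-3.2246 |R|=2.6138  x_hi=-0.1870 |R|=0.8294
  mid=-1.70580 |R|=0.07816 →hi
  mid=-2.46520 |R|=0.92352 →hi
  mid=-2.84490 |R|=1.63569 →lo
  mid=-2.65505 |R|=1.24978 →lo
  mid=-2.56013 |R|=1.07962 →lo
  mid=-2.51266 |R|=0.99987 →hi
  mid=-2.53639 |R|=1.03931 →lo
  mid=-2.52453 |R|=1.01948 →lo
  mid=-2.51860 |R|=1.00965 →lo
  ...
  [-2.51285,-2.51266] ⇒ x*=-2.5127
Interval (-2.5127, 0).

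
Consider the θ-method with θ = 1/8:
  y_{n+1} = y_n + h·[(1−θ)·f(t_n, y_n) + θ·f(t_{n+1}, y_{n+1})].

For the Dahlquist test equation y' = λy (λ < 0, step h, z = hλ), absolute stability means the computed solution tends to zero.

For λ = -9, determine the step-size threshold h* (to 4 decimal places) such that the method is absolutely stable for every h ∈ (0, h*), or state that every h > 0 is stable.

(-2.6667,0); λ=-9 ⇒ h* = (8/3)/9 = 0.2963.

Test eqn y'=λy, z=hλ:
  y_{n+1} = y_n + z·[7/8·y_n + 1/8·y_{n+1}] ⇒ (1 − 1/8z)y_{n+1} = (1 + 7/8z)y_n
  so R(z) = (1 + 7/8z)/(1 − 1/8z).

Boundary: |R(x)|=1, x<0.
x=-1.8: |R|=0.4694
R=−1: 1+7/8x = −1+1/8x ⇒ -3/4x=2 ⇒ x=2/(-3/4)=-2.6667
Confirm numerically:
  x=-2.556: |R|=0.93710 <1
  x=-2.122: |R|=0.67714 <1
  x=-2.094: |R|=0.65960 <1
  x=-3.178: |R|=1.27447 >1
  x=-3.052: |R|=1.20919 >1
So |R|<1 on (-2.6667, 0).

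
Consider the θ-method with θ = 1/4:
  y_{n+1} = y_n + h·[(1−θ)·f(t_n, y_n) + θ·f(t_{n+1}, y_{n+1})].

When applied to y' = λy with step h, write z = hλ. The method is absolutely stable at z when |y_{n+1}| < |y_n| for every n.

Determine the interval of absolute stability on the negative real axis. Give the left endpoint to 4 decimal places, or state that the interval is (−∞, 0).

Set f=λy, z=hλ:
  y_{n+1} = y_n + z·[3/4·y_n + 1/4·y_{n+1}] ⇒ (1 − 1/4z)y_{n+1} = (1 + 3/4z)y_n
  ⇒ R(z) = (1 + 3/4z)/(1 − 1/4z).

Need |R(x)|<1, x<0.
x=-1.78: |R|=0.2318
R=−1: 1+3/4x = −1+1/4x ⇒ -1/2x=2 ⇒ x=2/(-1/2)=-4.0000
Confirm numerically:
  x=-3.527: |R|=0.87432 <1
  x=-3.169: |R|=0.76817 <1
  x=-2.894: |R|=0.67914 <1
  x=-1.782: |R|=0.23279 <1
  x=-4.376: |R|=1.08978 >1
  x=-4.352: |R|=1.08429 >1
Interval (-4.0000, 0).

(-4.0000, 0).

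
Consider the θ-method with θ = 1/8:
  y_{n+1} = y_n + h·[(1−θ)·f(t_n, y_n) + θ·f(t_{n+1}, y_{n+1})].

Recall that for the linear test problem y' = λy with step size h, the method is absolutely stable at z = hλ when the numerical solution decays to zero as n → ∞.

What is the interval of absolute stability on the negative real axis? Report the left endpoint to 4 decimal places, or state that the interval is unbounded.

With y'=λy (z=hλ):
  y_{n+1} = y_n + z·[7/8·y_n + 1/8·y_{n+1}] ⇒ (1 − 1/8z)y_{n+1} = (1 + 7/8z)y_n
  so R(z) = (1 + 7/8z)/(1 − 1/8z).

Find x<0 with |R(x)|<1.
x=-1.47: |R|=0.2418
R=−1: 1+7/8x = −1+1/8x ⇒ -3/4x=2 ⇒ x=2/(-3/4)=-2.6667
Confirm numerically:
  x=-1.820: |R|=0.48269 <1
  x=-1.560: |R|=0.30544 <1
  x=-1.071: |R|=0.05545 <1
  x=-3.249: |R|=1.31061 >1
  x=-2.903: |R|=1.13006 >1
So |R|<1 on (-2.6667, 0).

(-2.6667, 0).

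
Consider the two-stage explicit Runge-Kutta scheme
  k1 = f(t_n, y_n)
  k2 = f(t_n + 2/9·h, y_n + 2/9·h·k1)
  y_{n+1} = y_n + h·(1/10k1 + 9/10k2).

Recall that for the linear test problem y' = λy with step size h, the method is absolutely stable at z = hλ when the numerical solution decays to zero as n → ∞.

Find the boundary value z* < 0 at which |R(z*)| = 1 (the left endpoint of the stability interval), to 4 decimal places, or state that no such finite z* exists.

Test eqn y'=λy, z=hλ:
  k1=λy_n ⇒ h·k1=z·y_n;  k2=λ(1+2/9z)y_n ⇒ h·k2=z(1+2/9z)y_n
  y_{n+1}/y_n = 1 + 1/10z + 9/10z(1+2/9z) = 1 + z + 1/5z²
  R(z) = 1 + z + 1/5z².

Need |R(x)|<1, x<0.
x=-1.52: |R|=0.0579
R=1: x+1/5x²=0 ⇒ x=−5=-5.0000; min R=1−1/(4·1/5)=-0.2500>−1
Confirm numerically:
  x=-4.245: |R|=0.35901 <1
  x=-3.233: |R|=0.14254 <1
  x=-2.961: |R|=0.20750 <1
  x=-2.435: |R|=0.24915 <1
  x=-5.364: |R|=1.39050 >1
  x=-5.213: |R|=1.22207 >1
  x=-5.109: |R|=1.11138 >1
Stable set (-5.0000, 0).

left endpoint -5.0000.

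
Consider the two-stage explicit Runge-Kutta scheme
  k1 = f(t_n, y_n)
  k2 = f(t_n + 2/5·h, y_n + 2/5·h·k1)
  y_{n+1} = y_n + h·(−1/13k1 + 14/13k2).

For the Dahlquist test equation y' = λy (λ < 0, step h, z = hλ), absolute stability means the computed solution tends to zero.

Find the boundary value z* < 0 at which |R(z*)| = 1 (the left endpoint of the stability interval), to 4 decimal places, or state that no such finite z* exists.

z* = -2.3214.

Test eqn y'=λy, z=hλ:
  k1=λy_n ⇒ h·k1=z·y_n;  k2=λ(1+2/5z)y_n ⇒ h·k2=z(1+2/5z)y_n
  y_{n+1}/y_n = 1 − 1/13z + 14/13z(1+2/5z) = 1 + z + 28/65z²
  R(z) = 1 + z + 28/65z².

Solve |R(x)|<1 on ℝ⁻.
x=-0.9: |R|=0.4489
R=1: x+28/65x²=0 ⇒ x=−65/28=-2.3214; min R=1−1/(4·28/65)=0.4196>−1
Confirm numerically:
  x=-1.499: |R|=0.46894 <1
  x=-1.421: |R|=0.44883 <1
  x=-1.285: |R|=0.42630 <1
  x=-0.959: |R|=0.43717 <1
  x=-2.916: |R|=1.74685 >1
  x=-2.749: |R|=1.50632 >1
  x=-2.355: |R|=1.03406 >1
So |R|<1 on (-2.3214, 0).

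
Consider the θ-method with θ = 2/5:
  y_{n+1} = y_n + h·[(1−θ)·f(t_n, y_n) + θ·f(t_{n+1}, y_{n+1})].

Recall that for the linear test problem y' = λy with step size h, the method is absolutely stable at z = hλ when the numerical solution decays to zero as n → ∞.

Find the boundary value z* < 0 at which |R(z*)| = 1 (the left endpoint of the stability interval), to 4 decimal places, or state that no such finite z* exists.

z* = -10.0000.

Test eqn y'=λy, z=hλ:
  y_{n+1} = y_n + z·[3/5·y_n + 2/5·y_{n+1}] ⇒ (1 − 2/5z)y_{n+1} = (1 + 3/5z)y_n
  so R(z) = (1 + 3/5z)/(1 − 2/5z).

Find x<0 with |R(x)|<1.
x=-1.61: |R|=0.0207
R=−1: 1+3/5x = −1+2/5x ⇒ -1/5x=2 ⇒ x=2/(-1/5)=-10.0000
Confirm numerically:
  x=-9.929: |R|=0.99714 <1
  x=-7.825: |R|=0.89467 <1
  x=-6.260: |R|=0.78653 <1
  x=-5.372: |R|=0.70605 <1
  x=-10.162: |R|=1.00640 >1
  x=-10.068: |R|=1.00271 >1
Interval (-10.0000, 0).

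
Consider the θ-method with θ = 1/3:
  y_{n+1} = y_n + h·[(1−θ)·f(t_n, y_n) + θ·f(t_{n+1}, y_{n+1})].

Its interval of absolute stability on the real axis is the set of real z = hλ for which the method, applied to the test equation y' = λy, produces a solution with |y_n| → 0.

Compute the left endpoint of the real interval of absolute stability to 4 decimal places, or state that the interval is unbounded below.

With y'=λy (z=hλ):
  y_{n+1} = y_n + z·[2/3·y_n + 1/3·y_{n+1}] ⇒ (1 − 1/3z)y_{n+1} = (1 + 2/3z)y_n
  ⇒ R(z) = (1 + 2/3z)/(1 − 1/3z).

Solve |R(x)|<1 on ℝ⁻.
x=-1.65: |R|=0.0645
R=−1: 1+2/3x = −1+1/3x ⇒ -1/3x=2 ⇒ x=2/(-1/3)=-6.0000
Confirm numerically:
  x=-4.294: |R|=0.76611 <1
  x=-3.179: |R|=0.54345 <1
  x=-2.531: |R|=0.37281 <1
  x=-6.572: |R|=1.05976 >1
  x=-6.063: |R|=1.00695 >1
So |R|<1 on (-6.0000, 0).

left endpoint -6.0000.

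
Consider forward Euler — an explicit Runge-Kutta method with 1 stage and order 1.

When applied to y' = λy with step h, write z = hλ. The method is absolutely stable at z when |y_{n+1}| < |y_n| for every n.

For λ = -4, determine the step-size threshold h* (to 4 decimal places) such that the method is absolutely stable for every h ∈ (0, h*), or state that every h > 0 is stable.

(-2.0000,0); λ=-4 ⇒ h* = 0.5000.

Set f=λy, z=hλ:
  order 1, 1-stage ⇒ R(z)=1+z
  (e.g. R(-0.41)=0.59000, |R|=0.59000)

Boundary: |R(x)|=1, x<0.
x=-0.41: |R|=0.5900
|R(-1.67)|=0.6700 |R(-1.26)|=0.2600 |R(-0.6)|=0.4000
Bisect:
  x_lo=-2.5983 |R|=1.5983  x_hi=-0.3535 |R|=0.6465
  mid=-1.47591 |R|=0.47591 →hi
  mid=-2.03709 |R|=1.03709 →lo
  mid=-1.75650 |R|=0.75650 →hi
  mid=-1.89679 |R|=0.89679 →hi
  mid=-1.96694 |R|=0.96694 →hi
  mid=-2.00202 |R|=1.00202 →lo
  mid=-1.98448 |R|=0.98448 →hi
  mid=-1.99325 |R|=0.99325 →hi
  mid=-1.99763 |R|=0.99763 →hi
  mid=-1.99982 |R|=0.99982 →hi
  ...
  [-2.00010,-1.99996] ⇒ x*=-2.0000
Stable set (-2.0000, 0).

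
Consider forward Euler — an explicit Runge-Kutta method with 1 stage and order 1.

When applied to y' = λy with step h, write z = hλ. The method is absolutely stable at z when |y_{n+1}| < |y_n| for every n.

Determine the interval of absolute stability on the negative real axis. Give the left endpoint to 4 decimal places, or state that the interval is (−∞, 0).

Test eqn y'=λy, z=hλ:
  order 1, 1-stage ⇒ R(z)=1+z
  (e.g. R(-0.82)=0.18000, |R|=0.18000)

Find x<0 with |R(x)|<1.
x=-0.82: |R|=0.1800
|R(-1.71)|=0.7100 |R(-0.59)|=0.4100 |R(-0.53)|=0.4700
Bisect:
  x_lo=-2.4948 |R|=1.4948  x_hi=-0.1432 |R|=0.8568
  mid=-1.31901 |R|=0.31901 →hi
  mid=-1.90691 |R|=0.90691 →hi
  mid=-2.20086 |R|=1.20086 →lo
  mid=-2.05389 |R|=1.05389 →lo
  mid=-1.98040 |R|=0.98040 →hi
  mid=-2.01715 |R|=1.01715 →lo
  mid=-1.99877 |R|=0.99877 →hi
  mid=-2.00796 |R|=1.00796 →lo
  mid=-2.00337 |R|=1.00337 →lo
  mid=-2.00107 |R|=1.00107 →lo
  ...
  [-2.00007,-1.99992] ⇒ x*=-2.0000
So |R|<1 on (-2.0000, 0).

z∈(-2.0000,0).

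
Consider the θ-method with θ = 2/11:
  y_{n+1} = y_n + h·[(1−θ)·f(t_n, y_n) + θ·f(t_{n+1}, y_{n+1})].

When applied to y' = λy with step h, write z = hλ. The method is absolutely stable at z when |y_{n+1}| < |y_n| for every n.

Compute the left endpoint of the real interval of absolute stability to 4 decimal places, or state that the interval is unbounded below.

Test eqn y'=λy, z=hλ:
  y_{n+1} = y_n + z·[9/11·y_n + 2/11·y_{n+1}] ⇒ (1 − 2/11z)y_{n+1} = (1 + 9/11z)y_n
  R(z) = (1 + 9/11z)/(1 − 2/11z).

Need |R(x)|<1, x<0.
x=-0.74: |R|=0.3478
R=−1: 1+9/11x = −1+2/11x ⇒ -7/11x=2 ⇒ x=2/(-7/11)=-3.1429
Confirm numerically:
  x=-2.990: |R|=0.93698 <1
  x=-2.957: |R|=0.92308 <1
  x=-2.137: |R|=0.53902 <1
  x=-2.052: |R|=0.49444 <1
  x=-3.458: |R|=1.12313 >1
  x=-3.442: |R|=1.11709 >1
  x=-3.269: |R|=1.05035 >1
So |R|<1 on (-3.1429, 0).

z* = -3.1429.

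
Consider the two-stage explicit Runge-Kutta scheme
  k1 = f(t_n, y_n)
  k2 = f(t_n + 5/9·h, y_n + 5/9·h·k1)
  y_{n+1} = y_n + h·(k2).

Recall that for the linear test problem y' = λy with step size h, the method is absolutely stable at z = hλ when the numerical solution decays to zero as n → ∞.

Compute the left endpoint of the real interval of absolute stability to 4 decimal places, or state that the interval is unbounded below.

With y'=λy (z=hλ):
  k1=λy_n ⇒ h·k1=z·y_n;  k2=λ(1+5/9z)y_n ⇒ h·k2=z(1+5/9z)y_n
  y_{n+1}/y_n = 1 + z(1+5/9z) = 1 + z + 5/9z²
  ⇒ R(z) = 1 + z + 5/9z².

Need |R(x)|<1, x<0.
x=-0.49: |R|=0.6434
R=1: x+5/9x²=0 ⇒ x=−9/5=-1.8000; min R=1−1/(4·5/9)=0.5500>−1
Confirm numerically:
  x=-1.702: |R|=0.90734 <1
  x=-1.617: |R|=0.83560 <1
  x=-1.302: |R|=0.63978 <1
  x=-2.067: |R|=1.30661 >1
  x=-1.919: |R|=1.12687 >1
Interval (-1.8000, 0).

z* = -1.8000.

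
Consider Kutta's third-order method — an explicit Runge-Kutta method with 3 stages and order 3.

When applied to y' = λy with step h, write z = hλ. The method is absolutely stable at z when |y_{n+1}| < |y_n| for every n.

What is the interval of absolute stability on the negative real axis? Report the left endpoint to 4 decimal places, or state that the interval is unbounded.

(-2.5127, 0).

On y'=λy, z=hλ:
  order 3, 3-stage ⇒ R(z)=1+z+z^2/2+z^3/6
  (e.g. R(-1.76)=-0.11983, |R|=0.11983)

Solve |R(x)|<1 on ℝ⁻.
x=-1.76: |R|=0.1198
|R(-1.05)|=0.3083 |R(-1.01)|=0.3283 |R(-0.66)|=0.5099
Bisect:
  x_lo=-2.8871 |R|=1.7302  x_hi=-0.1111 |R|=0.8948
  mid=-1.49911 |R|=0.06305 →hi
  mid=-2.19310 |R|=0.54628 →hi
  mid=-2.54010 |R|=1.04555 →lo
  mid=-2.36660 |R|=0.77535 →hi
  mid=-2.45335 |R|=0.90498 →hi
  mid=-2.49673 |R|=0.97385 →hi
  mid=-2.51841 |R|=1.00934 →lo
  mid=-2.50757 |R|=0.99151 →hi
  mid=-2.51299 |R|=1.00040 →lo
  ...
  [-2.51282,-2.51265] ⇒ x*=-2.5127
Interval (-2.5127, 0).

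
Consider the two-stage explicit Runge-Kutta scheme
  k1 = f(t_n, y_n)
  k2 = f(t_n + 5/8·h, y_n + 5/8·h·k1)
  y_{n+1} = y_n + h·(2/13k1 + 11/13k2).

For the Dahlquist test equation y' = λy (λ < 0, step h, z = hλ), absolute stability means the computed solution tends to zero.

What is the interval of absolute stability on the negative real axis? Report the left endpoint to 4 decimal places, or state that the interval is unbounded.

Set f=λy, z=hλ:
  k1=λy_n ⇒ h·k1=z·y_n;  k2=λ(1+5/8z)y_n ⇒ h·k2=z(1+5/8z)y_n
  y_{n+1}/y_n = 1 + 2/13z + 11/13z(1+5/8z) = 1 + z + 55/104z²
  Hence R(z) = 1 + z + 55/104z².

Need |R(x)|<1, x<0.
x=-1.13: |R|=0.5453
R=1: x+55/104x²=0 ⇒ x=−104/55=-1.8909; min R=1−1/(4·55/104)=0.5273>−1
Confirm numerically:
  x=-1.328: |R|=0.60466 <1
  x=-1.171: |R|=0.55418 <1
  x=-1.071: |R|=0.53561 <1
  x=-2.328: |R|=1.53813 >1
  x=-2.137: |R|=1.27812 >1
So |R|<1 on (-1.8909, 0).

(-1.8909, 0).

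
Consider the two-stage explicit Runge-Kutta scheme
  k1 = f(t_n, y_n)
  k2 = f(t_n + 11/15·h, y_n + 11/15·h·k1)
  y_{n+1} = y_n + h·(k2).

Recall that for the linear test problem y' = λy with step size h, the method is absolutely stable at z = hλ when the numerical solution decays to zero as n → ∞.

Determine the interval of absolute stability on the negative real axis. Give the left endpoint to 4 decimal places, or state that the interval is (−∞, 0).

(-1.3636, 0).

On y'=λy, z=hλ:
  k1=λy_n ⇒ h·k1=z·y_n;  k2=λ(1+11/15z)y_n ⇒ h·k2=z(1+11/15z)y_n
  y_{n+1}/y_n = 1 + z(1+11/15z) = 1 + z + 11/15z²
  ⇒ R(z) = 1 + z + 11/15z².

Need |R(x)|<1, x<0.
x=-1.78: |R|=1.5435
R=1: x+11/15x²=0 ⇒ x=−15/11=-1.3636; min R=1−1/(4·11/15)=0.6591>−1
Confirm numerically:
  x=-0.921: |R|=0.70104 <1
  x=-0.776: |R|=0.66560 <1
  x=-0.549: |R|=0.67203 <1
  x=-1.912: |R|=1.76888 >1
  x=-1.835: |R|=1.63430 >1
Stable set (-1.3636, 0).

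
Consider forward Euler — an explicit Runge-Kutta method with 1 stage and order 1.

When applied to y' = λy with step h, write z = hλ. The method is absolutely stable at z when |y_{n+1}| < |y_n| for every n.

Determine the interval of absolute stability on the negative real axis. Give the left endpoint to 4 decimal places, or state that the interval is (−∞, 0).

z∈(-2.0000,0).

Set f=λy, z=hλ:
  order 1, 1-stage ⇒ R(z)=1+z
  (e.g. R(-0.36)=0.64000, |R|=0.64000)

Boundary: |R(x)|=1, x<0.
x=-0.36: |R|=0.6400
|R(-1.23)|=0.2300 |R(-1)|=0.0000 |R(-0.7)|=0.3000
Bisect:
  x_lo=-2.8061 |R|=1.8061  x_hi=-0.2818 |R|=0.7182
  mid=-1.54396 |R|=0.54396 →hi
  mid=-2.17502 |R|=1.17502 →lo
  mid=-1.85949 |R|=0.85949 →hi
  mid=-2.01726 |R|=1.01726 →lo
  mid=-1.93837 |R|=0.93837 →hi
  mid=-1.97782 |R|=0.97782 →hi
  mid=-1.99754 |R|=0.99754 →hi
  mid=-2.00740 |R|=1.00740 →lo
  ...
  [-2.00000,-1.99985] ⇒ x*=-2.0000
Stable set (-2.0000, 0).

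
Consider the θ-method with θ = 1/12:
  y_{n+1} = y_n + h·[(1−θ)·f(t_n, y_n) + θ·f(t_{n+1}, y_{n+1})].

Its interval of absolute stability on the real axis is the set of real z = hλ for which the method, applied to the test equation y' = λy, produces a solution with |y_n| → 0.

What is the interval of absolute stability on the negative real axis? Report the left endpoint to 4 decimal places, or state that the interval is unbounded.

z∈(-2.4000,0).

On y'=λy, z=hλ:
  y_{n+1} = y_n + z·[11/12·y_n + 1/12·y_{n+1}] ⇒ (1 − 1/12z)y_{n+1} = (1 + 11/12z)y_n
  Hence R(z) = (1 + 11/12z)/(1 − 1/12z).

Find x<0 with |R(x)|<1.
x=-1.8: |R|=0.5652
R=−1: 1+11/12x = −1+1/12x ⇒ -5/6x=2 ⇒ x=2/(-5/6)=-2.4000
Confirm numerically:
  x=-2.004: |R|=0.71722 <1
  x=-1.503: |R|=0.33570 <1
  x=-1.308: |R|=0.17944 <1
  x=-1.281: |R|=0.15744 <1
  x=-2.672: |R|=1.18539 >1
  x=-2.534: |R|=1.09220 >1
  x=-2.463: |R|=1.04356 >1
So |R|<1 on (-2.4000, 0).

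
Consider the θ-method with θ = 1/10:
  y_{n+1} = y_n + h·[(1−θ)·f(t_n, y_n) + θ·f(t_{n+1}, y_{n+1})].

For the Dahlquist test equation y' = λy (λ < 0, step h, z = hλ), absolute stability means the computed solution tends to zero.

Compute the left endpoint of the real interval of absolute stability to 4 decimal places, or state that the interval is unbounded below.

Test eqn y'=λy, z=hλ:
  y_{n+1} = y_n + z·[9/10·y_n + 1/10·y_{n+1}] ⇒ (1 − 1/10z)y_{n+1} = (1 + 9/10z)y_n
  Hence R(z) = (1 + 9/10z)/(1 − 1/10z).

Boundary: |R(x)|=1, x<0.
x=-0.91: |R|=0.1659
R=−1: 1+9/10x = −1+1/10x ⇒ -4/5x=2 ⇒ x=2/(-4/5)=-2.5000
Confirm numerically:
  x=-1.902: |R|=0.59805 <1
  x=-1.514: |R|=0.31492 <1
  x=-1.450: |R|=0.26638 <1
  x=-3.076: |R|=1.35240 >1
  x=-3.074: |R|=1.35123 >1
  x=-3.042: |R|=1.33246 >1
So |R|<1 on (-2.5000, 0).

left endpoint -2.5000.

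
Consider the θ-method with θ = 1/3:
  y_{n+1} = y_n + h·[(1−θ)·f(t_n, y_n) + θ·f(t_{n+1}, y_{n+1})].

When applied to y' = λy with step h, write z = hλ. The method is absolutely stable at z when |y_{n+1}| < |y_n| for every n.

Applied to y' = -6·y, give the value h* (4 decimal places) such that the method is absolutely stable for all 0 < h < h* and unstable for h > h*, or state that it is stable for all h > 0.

(-6.0000,0); λ=-6 ⇒ h* = (6)/6 = 1.0000.

On y'=λy, z=hλ:
  y_{n+1} = y_n + z·[2/3·y_n + 1/3·y_{n+1}] ⇒ (1 − 1/3z)y_{n+1} = (1 + 2/3z)y_n
  Hence R(z) = (1 + 2/3z)/(1 − 1/3z).

Find x<0 with |R(x)|<1.
x=-0.47: |R|=0.5937
R=−1: 1+2/3x = −1+1/3x ⇒ -1/3x=2 ⇒ x=2/(-1/3)=-6.0000
Confirm numerically:
  x=-4.503: |R|=0.80048 <1
  x=-4.493: |R|=0.79888 <1
  x=-3.910: |R|=0.69754 <1
  x=-2.643: |R|=0.40510 <1
  x=-6.558: |R|=1.05838 >1
  x=-6.464: |R|=1.04903 >1
Stable set (-6.0000, 0).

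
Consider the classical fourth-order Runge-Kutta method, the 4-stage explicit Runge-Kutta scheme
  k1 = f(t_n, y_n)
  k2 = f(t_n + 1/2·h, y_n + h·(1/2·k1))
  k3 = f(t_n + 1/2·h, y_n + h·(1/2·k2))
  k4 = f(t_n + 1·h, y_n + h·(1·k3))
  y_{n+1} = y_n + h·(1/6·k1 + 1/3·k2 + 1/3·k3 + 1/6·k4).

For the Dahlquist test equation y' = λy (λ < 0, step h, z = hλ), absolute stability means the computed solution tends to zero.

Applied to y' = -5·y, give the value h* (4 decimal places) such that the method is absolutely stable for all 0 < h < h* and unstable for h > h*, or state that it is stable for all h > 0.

(-2.7853,0); λ=-5 ⇒ h* = 0.5571.

Set f=λy, z=hλ:
  order 4, 4-stage ⇒ R(z)=1+z+z^2/2+z^3/6+z^4/24
  (e.g. R(-0.74)=0.47876, |R|=0.47876)

Solve |R(x)|<1 on ℝ⁻.
x=-0.74: |R|=0.4788
|R(-2.45)|=0.6015 |R(-2.11)|=0.3763 |R(-1.98)|=0.3269
Bisect:
  x_lo=-3.6385 |R|=3.2552  x_hi=-0.2809 |R|=0.7551
  mid=-1.95970 |R|=0.32070 →hi
  mid=-2.79909 |R|=1.02100 →lo
  mid=-2.37939 |R|=0.54173 →hi
  mid=-2.58924 |R|=0.74247 →hi
  mid=-2.69417 |R|=0.87108 →hi
  mid=-2.74663 |R|=0.94325 →hi
  mid=-2.77286 |R|=0.98141 →hi
  mid=-2.78597 |R|=1.00103 →lo
  mid=-2.77942 |R|=0.99117 →hi
  ...
  [-2.78536,-2.78515] ⇒ x*=-2.7853
Stable set (-2.7853, 0).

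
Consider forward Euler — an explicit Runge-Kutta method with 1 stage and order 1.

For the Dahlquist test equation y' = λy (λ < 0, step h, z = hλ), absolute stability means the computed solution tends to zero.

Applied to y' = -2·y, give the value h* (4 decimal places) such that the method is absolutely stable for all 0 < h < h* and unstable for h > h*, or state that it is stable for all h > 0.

(-2.0000,0); λ=-2 ⇒ h* = 1.0000.

Set f=λy, z=hλ:
  order 1, 1-stage ⇒ R(z)=1+z
  (e.g. R(-0.75)=0.25000, |R|=0.25000)

Find x<0 with |R(x)|<1.
x=-0.75: |R|=0.2500
|R(-1.23)|=0.2300 |R(-0.79)|=0.2100 |R(-0.53)|=0.4700
Bisect:
  x_lo=-2.3179 |R|=1.3179  x_hi=-0.3383 |R|=0.6617
  mid=-1.32810 |R|=0.32810 →hi
  mid=-1.82300 |R|=0.82300 →hi
  mid=-2.07045 |R|=1.07045 →lo
  mid=-1.94672 |R|=0.94672 →hi
  mid=-2.00858 |R|=1.00858 →lo
  mid=-1.97765 |R|=0.97765 →hi
  mid=-1.99312 |R|=0.99312 →hi
  mid=-2.00085 |R|=1.00085 →lo
  mid=-1.99698 |R|=0.99698 →hi
  mid=-1.99892 |R|=0.99892 →hi
  ...
  [-2.00000,-1.99988] ⇒ x*=-2.0000
So |R|<1 on (-2.0000, 0).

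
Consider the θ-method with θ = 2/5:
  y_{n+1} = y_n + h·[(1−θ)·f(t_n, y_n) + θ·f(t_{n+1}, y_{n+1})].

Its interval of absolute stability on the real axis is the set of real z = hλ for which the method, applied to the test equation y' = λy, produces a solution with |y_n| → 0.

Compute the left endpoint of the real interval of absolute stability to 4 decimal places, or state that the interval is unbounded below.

left endpoint -10.0000.

Set f=λy, z=hλ:
  y_{n+1} = y_n + z·[3/5·y_n + 2/5·y_{n+1}] ⇒ (1 − 2/5z)y_{n+1} = (1 + 3/5z)y_n
  R(z) = (1 + 3/5z)/(1 − 2/5z).

Boundary: |R(x)|=1, x<0.
x=-0.75: |R|=0.4231
R=−1: 1+3/5x = −1+2/5x ⇒ -1/5x=2 ⇒ x=2/(-1/5)=-10.0000
Confirm numerically:
  x=-8.124: |R|=0.91171 <1
  x=-7.958: |R|=0.90237 <1
  x=-6.445: |R|=0.80129 <1
  x=-10.551: |R|=1.02111 >1
  x=-10.408: |R|=1.01580 >1
  x=-10.218: |R|=1.00857 >1
So |R|<1 on (-10.0000, 0).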